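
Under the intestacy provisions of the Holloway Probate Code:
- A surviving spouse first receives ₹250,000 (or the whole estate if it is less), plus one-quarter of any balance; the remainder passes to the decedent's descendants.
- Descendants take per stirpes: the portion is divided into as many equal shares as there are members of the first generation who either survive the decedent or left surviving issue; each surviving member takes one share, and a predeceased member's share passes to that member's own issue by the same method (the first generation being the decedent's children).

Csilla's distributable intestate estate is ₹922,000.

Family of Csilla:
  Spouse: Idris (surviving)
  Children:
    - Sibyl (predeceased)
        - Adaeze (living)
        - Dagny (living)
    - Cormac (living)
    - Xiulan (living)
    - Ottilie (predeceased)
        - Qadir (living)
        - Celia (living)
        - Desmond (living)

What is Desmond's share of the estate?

Desmond receives ₹42,000.

Idris first takes ₹250,000, leaving a balance of ₹672,000. Idris then takes one-quarter of the balance (₹168,000), for a total of ₹418,000. The remaining ₹504,000 passes to the descendants.
The descendants' portion (₹504,000) is divided into 4 shares of ₹126,000: Cormac and Xiulan each take ₹126,000; Sibyl's ₹126,000 share passes to Sibyl's issue; Ottilie's ₹126,000 share passes to Ottilie's issue.
Sibyl's share (₹126,000) is divided into 2 shares of ₹63,000: Adaeze and Dagny each take ₹63,000.
Ottilie's share (₹126,000) is divided into 3 shares of ₹42,000: Qadir, Celia, and Desmond each take ₹42,000.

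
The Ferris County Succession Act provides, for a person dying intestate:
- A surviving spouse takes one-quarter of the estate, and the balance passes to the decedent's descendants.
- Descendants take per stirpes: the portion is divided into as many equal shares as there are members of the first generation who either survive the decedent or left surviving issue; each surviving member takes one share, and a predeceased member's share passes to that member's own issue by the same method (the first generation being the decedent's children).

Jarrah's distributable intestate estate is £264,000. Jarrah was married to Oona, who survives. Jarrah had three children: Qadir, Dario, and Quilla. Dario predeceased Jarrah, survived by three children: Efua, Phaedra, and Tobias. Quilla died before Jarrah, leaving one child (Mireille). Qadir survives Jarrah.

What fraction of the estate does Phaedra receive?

Oona takes one-quarter of £264,000 = £66,000. The remaining £198,000 passes to the descendants.
The descendants' portion (£198,000) is divided into 3 shares of £66,000: Qadir takes £66,000; Dario's £66,000 share passes to Dario's issue; Quilla's £66,000 share passes to Quilla's issue.
Dario's share (£66,000) is divided into 3 shares of £22,000: Efua, Phaedra, and Tobias each take £22,000.
Quilla's share (£66,000) passes entirely to Mireille.

Phaedra receives 1/12 of the estate.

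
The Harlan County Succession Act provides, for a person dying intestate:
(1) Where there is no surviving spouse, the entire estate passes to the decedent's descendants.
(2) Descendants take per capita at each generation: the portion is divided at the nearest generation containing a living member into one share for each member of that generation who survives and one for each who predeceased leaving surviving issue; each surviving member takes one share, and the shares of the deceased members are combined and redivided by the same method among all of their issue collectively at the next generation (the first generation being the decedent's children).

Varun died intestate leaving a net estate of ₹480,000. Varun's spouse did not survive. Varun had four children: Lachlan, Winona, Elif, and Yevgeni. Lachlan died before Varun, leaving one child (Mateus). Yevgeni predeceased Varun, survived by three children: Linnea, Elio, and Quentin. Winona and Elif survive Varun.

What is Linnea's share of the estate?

The entire ₹480,000 passes to the descendants.
That amount (₹480,000) is divided at the children's generation into 4 shares of ₹120,000. Winona and Elif each take ₹120,000. The 2 shares of the deceased (Lachlan and Yevgeni) are combined into a pool of ₹240,000.
That pool (₹240,000) is divided at the grandchildren's generation equally among Mateus, Linnea, Elio, and Quentin: ₹60,000 each.

Linnea receives ₹60,000.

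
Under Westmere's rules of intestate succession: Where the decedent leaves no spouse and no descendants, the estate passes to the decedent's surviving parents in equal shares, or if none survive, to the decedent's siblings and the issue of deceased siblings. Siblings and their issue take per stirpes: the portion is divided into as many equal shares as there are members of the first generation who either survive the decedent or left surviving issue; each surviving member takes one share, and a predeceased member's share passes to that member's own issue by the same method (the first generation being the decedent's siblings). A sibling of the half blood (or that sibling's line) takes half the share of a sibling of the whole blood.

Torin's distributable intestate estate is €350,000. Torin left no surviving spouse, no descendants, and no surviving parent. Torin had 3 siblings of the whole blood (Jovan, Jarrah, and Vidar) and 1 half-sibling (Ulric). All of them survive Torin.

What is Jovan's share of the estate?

Jovan receives €100,000.

The entire €350,000 passes to the siblings and their issue.
Counting each half-blood sibling's line as half a unit, there are 7/2 units in €350,000, so one unit is €100,000. Whole-blood lines (Jovan, Jarrah, and Vidar) take €100,000 each; half-blood lines (Ulric) take €50,000 each.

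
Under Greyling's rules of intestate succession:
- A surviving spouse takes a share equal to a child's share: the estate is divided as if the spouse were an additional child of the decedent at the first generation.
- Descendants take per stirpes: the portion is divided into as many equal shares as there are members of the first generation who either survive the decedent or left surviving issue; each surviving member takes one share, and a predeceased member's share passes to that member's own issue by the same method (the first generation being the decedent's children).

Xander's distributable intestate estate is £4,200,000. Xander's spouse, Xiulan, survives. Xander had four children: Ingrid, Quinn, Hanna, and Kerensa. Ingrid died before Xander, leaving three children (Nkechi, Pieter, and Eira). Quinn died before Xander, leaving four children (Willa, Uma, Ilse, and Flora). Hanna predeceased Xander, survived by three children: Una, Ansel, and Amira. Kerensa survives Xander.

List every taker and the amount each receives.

The spouse counts as an additional share at the children's level, so there are 5 primary shares of £840,000. Xiulan takes one such share (£840,000).
The children's combined portion (£3,360,000) is divided into 4 shares of £840,000: Kerensa takes £840,000; Ingrid's £840,000 share passes to Ingrid's issue; Quinn's £840,000 share passes to Quinn's issue; Hanna's £840,000 share passes to Hanna's issue.
Ingrid's share (£840,000) is divided into 3 shares of £280,000: Nkechi, Pieter, and Eira each take £280,000.
Quinn's share (£840,000) is divided into 4 shares of £210,000: Willa, Uma, Ilse, and Flora each take £210,000.
Hanna's share (£840,000) is divided into 3 shares of £280,000: Una, Ansel, and Amira each take £280,000.

Xiulan: £840,000; Nkechi: £280,000; Pieter: £280,000; Eira: £280,000; Willa: £210,000; Uma: £210,000; Ilse: £210,000; Flora: £210,000; Una: £280,000; Ansel: £280,000; Amira: £280,000; Kerensa: £840,000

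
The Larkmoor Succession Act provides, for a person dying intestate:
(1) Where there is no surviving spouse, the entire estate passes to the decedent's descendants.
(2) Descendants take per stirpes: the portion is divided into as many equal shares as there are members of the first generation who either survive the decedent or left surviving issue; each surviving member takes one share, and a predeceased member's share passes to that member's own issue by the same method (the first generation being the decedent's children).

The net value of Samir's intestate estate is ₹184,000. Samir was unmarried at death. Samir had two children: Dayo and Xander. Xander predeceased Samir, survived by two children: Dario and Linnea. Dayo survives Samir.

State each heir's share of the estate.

Dayo: ₹92,000; Dario: ₹46,000; Linnea: ₹46,000

The entire ₹184,000 passes to the descendants.
That amount (₹184,000) is divided into 2 shares of ₹92,000: Dayo takes ₹92,000; Xander's ₹92,000 share passes to Xander's issue.
Xander's share (₹92,000) is divided into 2 shares of ₹46,000: Dario and Linnea each take ₹46,000.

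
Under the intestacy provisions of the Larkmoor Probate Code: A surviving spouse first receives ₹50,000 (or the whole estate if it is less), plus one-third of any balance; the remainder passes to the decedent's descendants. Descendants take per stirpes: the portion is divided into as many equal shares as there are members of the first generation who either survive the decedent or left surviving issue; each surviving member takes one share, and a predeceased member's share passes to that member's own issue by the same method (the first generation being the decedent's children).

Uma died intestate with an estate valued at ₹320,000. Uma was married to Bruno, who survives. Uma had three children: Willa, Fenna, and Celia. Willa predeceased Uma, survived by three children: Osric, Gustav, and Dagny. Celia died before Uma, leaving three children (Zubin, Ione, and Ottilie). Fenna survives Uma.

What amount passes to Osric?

Osric receives ₹20,000.

Bruno first takes ₹50,000, leaving a balance of ₹270,000. Bruno then takes one-third of the balance (₹90,000), for a total of ₹140,000. The remaining ₹180,000 passes to the descendants.
The descendants' portion (₹180,000) is divided into 3 shares of ₹60,000: Fenna takes ₹60,000; Willa's ₹60,000 share passes to Willa's issue; Celia's ₹60,000 share passes to Celia's issue.
Willa's share (₹60,000) is divided into 3 shares of ₹20,000: Osric, Gustav, and Dagny each take ₹20,000.
Celia's share (₹60,000) is divided into 3 shares of ₹20,000: Zubin, Ione, and Ottilie each take ₹20,000.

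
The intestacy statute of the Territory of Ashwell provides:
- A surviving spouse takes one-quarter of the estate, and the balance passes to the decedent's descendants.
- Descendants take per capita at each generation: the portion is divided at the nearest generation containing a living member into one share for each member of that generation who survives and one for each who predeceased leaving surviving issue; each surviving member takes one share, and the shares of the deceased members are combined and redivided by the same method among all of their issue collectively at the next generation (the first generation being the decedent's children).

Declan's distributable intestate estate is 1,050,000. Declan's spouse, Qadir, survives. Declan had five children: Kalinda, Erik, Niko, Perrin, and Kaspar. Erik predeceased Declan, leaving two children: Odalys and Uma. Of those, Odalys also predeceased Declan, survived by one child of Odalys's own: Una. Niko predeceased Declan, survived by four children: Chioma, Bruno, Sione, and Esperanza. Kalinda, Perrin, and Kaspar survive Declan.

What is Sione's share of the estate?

Sione receives 52,500.

Qadir takes one-quarter of 1,050,000 = 262,500. The remaining 787,500 passes to the descendants.
The descendants' portion (787,500) is divided at the children's generation into 5 shares of 157,500. Kalinda, Perrin, and Kaspar each take 157,500. The 2 shares of the deceased (Erik and Niko) are combined into a pool of 315,000.
That pool (315,000) is divided at the grandchildren's generation into 6 shares of 52,500. Uma, Chioma, Bruno, Sione, and Esperanza each take 52,500. The remaining share for the deceased Odalys (52,500) is carried to the next generation.
That pool (52,500) passes entirely to Una, the sole taker at the great-grandchildren's generation.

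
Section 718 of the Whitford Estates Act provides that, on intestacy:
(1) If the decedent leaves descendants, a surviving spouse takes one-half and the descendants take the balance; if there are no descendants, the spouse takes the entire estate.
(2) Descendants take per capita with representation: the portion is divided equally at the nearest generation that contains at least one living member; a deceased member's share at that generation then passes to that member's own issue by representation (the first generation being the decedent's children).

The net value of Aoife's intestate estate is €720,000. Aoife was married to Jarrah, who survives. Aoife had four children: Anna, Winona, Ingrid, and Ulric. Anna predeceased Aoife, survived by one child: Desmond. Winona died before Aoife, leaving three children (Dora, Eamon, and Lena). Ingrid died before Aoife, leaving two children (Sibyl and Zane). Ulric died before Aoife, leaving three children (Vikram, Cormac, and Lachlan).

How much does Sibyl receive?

Sibyl receives €40,000.

Jarrah takes one-half of €720,000 = €360,000. The remaining €360,000 passes to the descendants.
No child survives, so the initial division is made at the grandchildren's generation.
The descendants' portion (€360,000) is divided into 9 shares of €40,000: Desmond, Dora, Eamon, Lena, Sibyl, Zane, Vikram, Cormac, and Lachlan each take €40,000.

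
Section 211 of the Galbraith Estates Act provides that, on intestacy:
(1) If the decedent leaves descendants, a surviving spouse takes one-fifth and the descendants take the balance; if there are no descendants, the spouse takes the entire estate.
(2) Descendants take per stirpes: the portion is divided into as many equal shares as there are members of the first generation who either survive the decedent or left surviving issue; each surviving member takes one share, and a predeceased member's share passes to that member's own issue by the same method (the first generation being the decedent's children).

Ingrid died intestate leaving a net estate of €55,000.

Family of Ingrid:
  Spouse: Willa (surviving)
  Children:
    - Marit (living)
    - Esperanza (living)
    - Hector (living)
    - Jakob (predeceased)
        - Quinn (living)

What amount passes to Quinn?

Willa takes one-fifth of €55,000 = €11,000. The remaining €44,000 passes to the descendants.
The descendants' portion (€44,000) is divided into 4 shares of €11,000: Marit, Esperanza, and Hector each take €11,000; Jakob's €11,000 share passes to Jakob's issue.
Jakob's share (€11,000) passes entirely to Quinn.

Quinn receives €11,000.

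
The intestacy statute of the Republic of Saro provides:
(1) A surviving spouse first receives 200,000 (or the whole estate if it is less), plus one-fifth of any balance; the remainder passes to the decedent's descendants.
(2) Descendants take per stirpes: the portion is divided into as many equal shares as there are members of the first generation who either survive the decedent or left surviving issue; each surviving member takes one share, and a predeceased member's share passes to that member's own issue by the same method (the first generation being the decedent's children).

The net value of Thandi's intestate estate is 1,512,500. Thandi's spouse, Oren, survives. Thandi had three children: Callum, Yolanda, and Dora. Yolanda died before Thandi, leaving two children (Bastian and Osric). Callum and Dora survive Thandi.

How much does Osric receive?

Osric receives 175,000.

Oren first takes 200,000, leaving a balance of 1,312,500. Oren then takes one-fifth of the balance (262,500), for a total of 462,500. The remaining 1,050,000 passes to the descendants.
The descendants' portion (1,050,000) is divided into 3 shares of 350,000: Callum and Dora each take 350,000; Yolanda's 350,000 share passes to Yolanda's issue.
Yolanda's share (350,000) is divided into 2 shares of 175,000: Bastian and Osric each take 175,000.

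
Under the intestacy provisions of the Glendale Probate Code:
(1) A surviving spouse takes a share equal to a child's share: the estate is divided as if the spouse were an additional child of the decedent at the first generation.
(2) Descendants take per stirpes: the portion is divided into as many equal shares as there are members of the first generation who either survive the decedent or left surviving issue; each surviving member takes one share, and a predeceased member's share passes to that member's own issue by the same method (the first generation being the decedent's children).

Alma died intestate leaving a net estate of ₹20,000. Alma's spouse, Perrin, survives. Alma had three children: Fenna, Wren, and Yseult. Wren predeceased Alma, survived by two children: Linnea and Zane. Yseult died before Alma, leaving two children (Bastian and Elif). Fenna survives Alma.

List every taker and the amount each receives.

The spouse counts as an additional share at the children's level, so there are 4 primary shares of ₹5,000. Perrin takes one such share (₹5,000).
The children's combined portion (₹15,000) is divided into 3 shares of ₹5,000: Fenna takes ₹5,000; Wren's ₹5,000 share passes to Wren's issue; Yseult's ₹5,000 share passes to Yseult's issue.
Wren's share (₹5,000) is divided into 2 shares of ₹2,500: Linnea and Zane each take ₹2,500.
Yseult's share (₹5,000) is divided into 2 shares of ₹2,500: Bastian and Elif each take ₹2,500.

Perrin: ₹5,000; Fenna: ₹5,000; Linnea: ₹2,500; Zane: ₹2,500; Bastian: ₹2,500; Elif: ₹2,500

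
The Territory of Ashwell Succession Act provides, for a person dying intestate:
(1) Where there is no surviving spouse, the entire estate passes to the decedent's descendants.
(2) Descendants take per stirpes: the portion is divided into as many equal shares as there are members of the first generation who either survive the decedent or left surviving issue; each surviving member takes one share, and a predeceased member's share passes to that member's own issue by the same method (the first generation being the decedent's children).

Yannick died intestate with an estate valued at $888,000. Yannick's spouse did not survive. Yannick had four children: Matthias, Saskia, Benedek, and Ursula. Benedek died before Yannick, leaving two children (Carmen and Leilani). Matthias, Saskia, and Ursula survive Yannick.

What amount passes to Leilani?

Leilani receives $111,000.

The entire $888,000 passes to the descendants.
That amount ($888,000) is divided into 4 shares of $222,000: Matthias, Saskia, and Ursula each take $222,000; Benedek's $222,000 share passes to Benedek's issue.
Benedek's share ($222,000) is divided into 2 shares of $111,000: Carmen and Leilani each take $111,000.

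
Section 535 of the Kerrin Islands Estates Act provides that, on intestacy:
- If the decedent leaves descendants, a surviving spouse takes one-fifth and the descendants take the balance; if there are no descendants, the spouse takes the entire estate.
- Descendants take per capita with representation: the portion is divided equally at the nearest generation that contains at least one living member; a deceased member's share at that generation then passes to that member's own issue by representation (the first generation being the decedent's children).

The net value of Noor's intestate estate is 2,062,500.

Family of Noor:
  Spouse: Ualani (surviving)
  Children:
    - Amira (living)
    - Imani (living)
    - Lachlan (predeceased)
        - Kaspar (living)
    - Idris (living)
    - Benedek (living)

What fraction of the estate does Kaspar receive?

Ualani takes one-fifth of 2,062,500 = 412,500. The remaining 1,650,000 passes to the descendants.
The descendants' portion (1,650,000) is divided into 5 shares of 330,000: Amira, Imani, Idris, and Benedek each take 330,000; Lachlan's 330,000 share passes to Lachlan's issue.
Lachlan's share (330,000) passes entirely to Kaspar.

Kaspar receives 4/25 of the estate.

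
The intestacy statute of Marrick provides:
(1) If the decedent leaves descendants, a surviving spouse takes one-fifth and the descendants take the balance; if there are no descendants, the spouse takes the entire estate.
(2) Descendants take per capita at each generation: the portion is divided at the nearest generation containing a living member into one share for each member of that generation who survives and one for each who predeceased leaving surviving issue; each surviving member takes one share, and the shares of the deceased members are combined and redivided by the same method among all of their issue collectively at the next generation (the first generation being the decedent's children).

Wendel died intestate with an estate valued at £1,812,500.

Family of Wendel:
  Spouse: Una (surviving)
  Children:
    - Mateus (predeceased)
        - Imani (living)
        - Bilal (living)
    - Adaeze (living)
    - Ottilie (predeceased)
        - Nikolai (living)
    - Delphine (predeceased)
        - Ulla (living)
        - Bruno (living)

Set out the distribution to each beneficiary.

Una: £362,500; Imani: £217,500; Bilal: £217,500; Adaeze: £362,500; Nikolai: £217,500; Ulla: £217,500; Bruno: £217,500

Una takes one-fifth of £1,812,500 = £362,500. The remaining £1,450,000 passes to the descendants.
The descendants' portion (£1,450,000) is divided at the children's generation into 4 shares of £362,500. Adaeze takes £362,500. The 3 shares of the deceased (Mateus, Ottilie, and Delphine) are combined into a pool of £1,087,500.
That pool (£1,087,500) is divided at the grandchildren's generation equally among Imani, Bilal, Nikolai, Ulla, and Bruno: £217,500 each.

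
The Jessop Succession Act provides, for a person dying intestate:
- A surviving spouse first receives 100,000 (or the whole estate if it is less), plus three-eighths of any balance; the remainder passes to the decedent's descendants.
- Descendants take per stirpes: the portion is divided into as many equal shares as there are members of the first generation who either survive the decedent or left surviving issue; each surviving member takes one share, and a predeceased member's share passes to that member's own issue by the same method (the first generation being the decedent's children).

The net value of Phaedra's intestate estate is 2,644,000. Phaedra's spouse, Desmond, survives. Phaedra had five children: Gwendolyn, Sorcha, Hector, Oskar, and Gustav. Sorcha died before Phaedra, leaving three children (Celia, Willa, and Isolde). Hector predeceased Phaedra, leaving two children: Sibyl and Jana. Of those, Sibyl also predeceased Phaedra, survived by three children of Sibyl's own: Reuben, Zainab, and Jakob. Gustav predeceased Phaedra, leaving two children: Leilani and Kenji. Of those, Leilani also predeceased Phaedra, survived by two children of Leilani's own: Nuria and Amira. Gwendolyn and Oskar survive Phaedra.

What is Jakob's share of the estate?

Desmond first takes 100,000, leaving a balance of 2,544,000. Desmond then takes three-eighths of the balance (954,000), for a total of 1,054,000. The remaining 1,590,000 passes to the descendants.
The descendants' portion (1,590,000) is divided into 5 shares of 318,000: Gwendolyn and Oskar each take 318,000; Sorcha's 318,000 share passes to Sorcha's issue; Hector's 318,000 share passes to Hector's issue; Gustav's 318,000 share passes to Gustav's issue.
Sorcha's share (318,000) is divided into 3 shares of 106,000: Celia, Willa, and Isolde each take 106,000.
Hector's share (318,000) is divided into 2 shares of 159,000: Jana takes 159,000; Sibyl's 159,000 share passes to Sibyl's issue.
Sibyl's share (159,000) is divided into 3 shares of 53,000: Reuben, Zainab, and Jakob each take 53,000.
Gustav's share (318,000) is divided into 2 shares of 159,000: Kenji takes 159,000; Leilani's 159,000 share passes to Leilani's issue.
Leilani's share (159,000) is divided into 2 shares of 79,500: Nuria and Amira each take 79,500.

Jakob receives 53,000.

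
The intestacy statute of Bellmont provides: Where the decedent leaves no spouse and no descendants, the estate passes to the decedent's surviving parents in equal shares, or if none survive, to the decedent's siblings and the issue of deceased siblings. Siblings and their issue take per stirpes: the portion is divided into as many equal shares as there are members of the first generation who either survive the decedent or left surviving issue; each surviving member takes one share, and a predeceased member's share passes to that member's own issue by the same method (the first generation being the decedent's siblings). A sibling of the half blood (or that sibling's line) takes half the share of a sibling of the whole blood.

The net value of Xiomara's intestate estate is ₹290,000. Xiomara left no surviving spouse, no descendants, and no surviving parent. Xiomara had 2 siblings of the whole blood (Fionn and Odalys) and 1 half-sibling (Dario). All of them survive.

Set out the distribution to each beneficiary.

The entire ₹290,000 passes to the siblings and their issue.
Counting each half-blood sibling's line as half a unit, there are 5/2 units in ₹290,000, so one unit is ₹116,000. Whole-blood lines (Fionn and Odalys) take ₹116,000 each; half-blood lines (Dario) take ₹58,000 each.

Fionn: ₹116,000; Odalys: ₹116,000; Dario: ₹58,000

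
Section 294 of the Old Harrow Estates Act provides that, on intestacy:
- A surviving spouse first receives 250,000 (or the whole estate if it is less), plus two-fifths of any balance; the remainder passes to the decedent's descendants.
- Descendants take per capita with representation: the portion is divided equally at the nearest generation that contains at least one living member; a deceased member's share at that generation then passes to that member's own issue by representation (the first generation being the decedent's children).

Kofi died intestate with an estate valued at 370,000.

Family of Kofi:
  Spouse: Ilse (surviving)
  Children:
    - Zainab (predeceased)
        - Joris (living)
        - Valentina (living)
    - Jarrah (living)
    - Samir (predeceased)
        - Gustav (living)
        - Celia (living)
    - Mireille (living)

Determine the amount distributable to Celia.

Ilse first takes 250,000, leaving a balance of 120,000. Ilse then takes two-fifths of the balance (48,000), for a total of 298,000. The remaining 72,000 passes to the descendants.
The descendants' portion (72,000) is divided into 4 shares of 18,000: Jarrah and Mireille each take 18,000; Zainab's 18,000 share passes to Zainab's issue; Samir's 18,000 share passes to Samir's issue.
Zainab's share (18,000) is divided into 2 shares of 9,000: Joris and Valentina each take 9,000.
Samir's share (18,000) is divided into 2 shares of 9,000: Gustav and Celia each take 9,000.

Celia receives 9,000.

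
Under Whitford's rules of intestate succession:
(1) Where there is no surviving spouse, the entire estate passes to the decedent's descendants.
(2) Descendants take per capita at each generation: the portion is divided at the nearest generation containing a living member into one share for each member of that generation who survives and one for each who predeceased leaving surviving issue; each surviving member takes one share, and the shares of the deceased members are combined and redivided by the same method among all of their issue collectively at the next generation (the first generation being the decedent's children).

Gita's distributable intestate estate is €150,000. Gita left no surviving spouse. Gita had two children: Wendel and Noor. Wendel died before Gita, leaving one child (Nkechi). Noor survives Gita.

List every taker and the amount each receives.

Nkechi: €75,000; Noor: €75,000

The entire €150,000 passes to the descendants.
That amount (€150,000) is divided at the children's generation into 2 shares of €75,000. Noor takes €75,000. The remaining share for the deceased Wendel (€75,000) is carried to the next generation.
That pool (€75,000) passes entirely to Nkechi, the sole taker at the grandchildren's generation.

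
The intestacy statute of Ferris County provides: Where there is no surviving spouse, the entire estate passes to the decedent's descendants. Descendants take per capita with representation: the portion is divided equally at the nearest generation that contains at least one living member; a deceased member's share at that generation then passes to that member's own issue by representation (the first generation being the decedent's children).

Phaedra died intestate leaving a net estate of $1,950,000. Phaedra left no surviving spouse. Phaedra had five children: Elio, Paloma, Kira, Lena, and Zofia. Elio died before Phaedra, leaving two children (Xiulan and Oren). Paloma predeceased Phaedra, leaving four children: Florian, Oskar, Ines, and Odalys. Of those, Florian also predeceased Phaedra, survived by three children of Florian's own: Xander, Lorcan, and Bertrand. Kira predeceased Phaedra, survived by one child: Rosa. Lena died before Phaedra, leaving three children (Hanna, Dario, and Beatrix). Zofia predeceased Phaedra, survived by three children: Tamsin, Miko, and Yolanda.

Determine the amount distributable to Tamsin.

The entire $1,950,000 passes to the descendants.
No child survives, so the initial division is made at the grandchildren's generation.
That amount ($1,950,000) is divided into 13 shares of $150,000: Xiulan, Oren, Oskar, Ines, Odalys, Rosa, Hanna, Dario, Beatrix, Tamsin, Miko, and Yolanda each take $150,000; Florian's $150,000 share passes to Florian's issue.
Florian's share ($150,000) is divided into 3 shares of $50,000: Xander, Lorcan, and Bertrand each take $50,000.

Tamsin receives $150,000.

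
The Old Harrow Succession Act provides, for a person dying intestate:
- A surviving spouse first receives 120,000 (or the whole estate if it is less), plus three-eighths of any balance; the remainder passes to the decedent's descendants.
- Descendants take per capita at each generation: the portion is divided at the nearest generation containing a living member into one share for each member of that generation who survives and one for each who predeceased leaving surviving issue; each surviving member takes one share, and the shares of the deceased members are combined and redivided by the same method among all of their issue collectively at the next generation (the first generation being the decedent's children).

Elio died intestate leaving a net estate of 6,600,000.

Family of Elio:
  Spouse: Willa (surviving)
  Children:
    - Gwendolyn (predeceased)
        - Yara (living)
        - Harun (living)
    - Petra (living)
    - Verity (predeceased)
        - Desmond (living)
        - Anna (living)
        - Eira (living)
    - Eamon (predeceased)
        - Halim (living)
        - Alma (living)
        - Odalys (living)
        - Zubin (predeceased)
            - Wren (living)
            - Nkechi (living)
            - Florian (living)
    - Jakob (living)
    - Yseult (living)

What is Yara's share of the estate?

Willa first takes 120,000, leaving a balance of 6,480,000. Willa then takes three-eighths of the balance (2,430,000), for a total of 2,550,000. The remaining 4,050,000 passes to the descendants.
The descendants' portion (4,050,000) is divided at the children's generation into 6 shares of 675,000. Petra, Jakob, and Yseult each take 675,000. The 3 shares of the deceased (Gwendolyn, Verity, and Eamon) are combined into a pool of 2,025,000.
That pool (2,025,000) is divided at the grandchildren's generation into 9 shares of 225,000. Yara, Harun, Desmond, Anna, Eira, Halim, Alma, and Odalys each take 225,000. The remaining share for the deceased Zubin (225,000) is carried to the next generation.
That pool (225,000) is divided at the great-grandchildren's generation equally among Wren, Nkechi, and Florian: 75,000 each.

Yara receives 225,000.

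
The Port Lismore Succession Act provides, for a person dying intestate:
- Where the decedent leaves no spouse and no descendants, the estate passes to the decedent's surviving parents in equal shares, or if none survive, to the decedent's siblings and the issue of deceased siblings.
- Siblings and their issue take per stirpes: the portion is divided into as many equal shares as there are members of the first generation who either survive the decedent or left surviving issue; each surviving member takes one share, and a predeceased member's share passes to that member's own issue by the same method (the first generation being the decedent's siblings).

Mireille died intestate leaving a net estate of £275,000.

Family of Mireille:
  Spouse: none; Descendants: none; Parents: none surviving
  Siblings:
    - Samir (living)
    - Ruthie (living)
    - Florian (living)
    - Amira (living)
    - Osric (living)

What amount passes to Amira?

Amira receives £55,000.

The entire £275,000 passes to the siblings and their issue.
That amount (£275,000) is divided into 5 shares of £55,000: Samir, Ruthie, Florian, Amira, and Osric each take £55,000.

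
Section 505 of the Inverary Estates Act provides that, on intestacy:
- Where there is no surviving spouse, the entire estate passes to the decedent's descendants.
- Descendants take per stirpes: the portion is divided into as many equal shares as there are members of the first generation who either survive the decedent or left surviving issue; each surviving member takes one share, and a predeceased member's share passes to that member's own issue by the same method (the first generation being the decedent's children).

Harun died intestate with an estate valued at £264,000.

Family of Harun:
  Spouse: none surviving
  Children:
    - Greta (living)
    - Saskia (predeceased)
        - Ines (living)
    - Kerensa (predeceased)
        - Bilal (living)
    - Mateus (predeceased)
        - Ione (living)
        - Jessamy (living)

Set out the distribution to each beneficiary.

Greta: £66,000; Ines: £66,000; Bilal: £66,000; Ione: £33,000; Jessamy: £33,000

The entire £264,000 passes to the descendants.
That amount (£264,000) is divided into 4 shares of £66,000: Greta takes £66,000; Saskia's £66,000 share passes to Saskia's issue; Kerensa's £66,000 share passes to Kerensa's issue; Mateus's £66,000 share passes to Mateus's issue.
Saskia's share (£66,000) passes entirely to Ines.
Kerensa's share (£66,000) passes entirely to Bilal.
Mateus's share (£66,000) is divided into 2 shares of £33,000: Ione and Jessamy each take £33,000.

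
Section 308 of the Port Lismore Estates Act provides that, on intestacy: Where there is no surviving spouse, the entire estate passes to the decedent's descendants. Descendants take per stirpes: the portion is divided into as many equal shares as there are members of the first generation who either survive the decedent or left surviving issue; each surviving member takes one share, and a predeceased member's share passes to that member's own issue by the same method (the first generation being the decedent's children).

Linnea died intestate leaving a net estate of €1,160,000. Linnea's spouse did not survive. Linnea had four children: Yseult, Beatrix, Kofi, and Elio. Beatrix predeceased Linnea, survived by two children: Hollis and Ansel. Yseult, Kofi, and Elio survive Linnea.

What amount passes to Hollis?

Hollis receives €145,000.

The entire €1,160,000 passes to the descendants.
That amount (€1,160,000) is divided into 4 shares of €290,000: Yseult, Kofi, and Elio each take €290,000; Beatrix's €290,000 share passes to Beatrix's issue.
Beatrix's share (€290,000) is divided into 2 shares of €145,000: Hollis and Ansel each take €145,000.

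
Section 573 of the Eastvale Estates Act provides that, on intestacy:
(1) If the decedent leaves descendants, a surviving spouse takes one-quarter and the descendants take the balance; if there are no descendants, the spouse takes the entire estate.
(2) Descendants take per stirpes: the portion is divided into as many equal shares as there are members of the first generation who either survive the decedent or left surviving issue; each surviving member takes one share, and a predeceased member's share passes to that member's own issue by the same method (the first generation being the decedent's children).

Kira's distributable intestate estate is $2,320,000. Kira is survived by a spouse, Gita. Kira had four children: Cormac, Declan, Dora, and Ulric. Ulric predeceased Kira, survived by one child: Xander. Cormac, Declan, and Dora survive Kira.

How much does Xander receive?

Gita takes one-quarter of $2,320,000 = $580,000. The remaining $1,740,000 passes to the descendants.
The descendants' portion ($1,740,000) is divided into 4 shares of $435,000: Cormac, Declan, and Dora each take $435,000; Ulric's $435,000 share passes to Ulric's issue.
Ulric's share ($435,000) passes entirely to Xander.

Xander receives $435,000.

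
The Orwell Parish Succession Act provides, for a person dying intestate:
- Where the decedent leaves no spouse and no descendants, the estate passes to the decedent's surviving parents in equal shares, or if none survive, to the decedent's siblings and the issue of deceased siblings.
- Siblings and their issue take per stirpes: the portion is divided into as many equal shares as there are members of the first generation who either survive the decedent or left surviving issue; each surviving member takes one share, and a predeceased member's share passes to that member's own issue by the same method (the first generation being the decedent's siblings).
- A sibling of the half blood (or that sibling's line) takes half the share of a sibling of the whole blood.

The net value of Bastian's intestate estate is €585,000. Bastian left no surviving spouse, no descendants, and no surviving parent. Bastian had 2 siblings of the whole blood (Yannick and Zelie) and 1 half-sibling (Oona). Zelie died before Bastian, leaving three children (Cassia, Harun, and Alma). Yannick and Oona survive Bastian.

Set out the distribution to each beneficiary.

Yannick: €234,000; Oona: €117,000; Cassia: €78,000; Harun: €78,000; Alma: €78,000

The entire €585,000 passes to the siblings and their issue.
Counting each half-blood sibling's line as half a unit, there are 5/2 units in €585,000, so one unit is €234,000. Whole-blood lines (Yannick and Zelie) take €234,000 each; half-blood lines (Oona) take €117,000 each.
Zelie's share (€234,000) is divided into 3 shares of €78,000: Cassia, Harun, and Alma each take €78,000.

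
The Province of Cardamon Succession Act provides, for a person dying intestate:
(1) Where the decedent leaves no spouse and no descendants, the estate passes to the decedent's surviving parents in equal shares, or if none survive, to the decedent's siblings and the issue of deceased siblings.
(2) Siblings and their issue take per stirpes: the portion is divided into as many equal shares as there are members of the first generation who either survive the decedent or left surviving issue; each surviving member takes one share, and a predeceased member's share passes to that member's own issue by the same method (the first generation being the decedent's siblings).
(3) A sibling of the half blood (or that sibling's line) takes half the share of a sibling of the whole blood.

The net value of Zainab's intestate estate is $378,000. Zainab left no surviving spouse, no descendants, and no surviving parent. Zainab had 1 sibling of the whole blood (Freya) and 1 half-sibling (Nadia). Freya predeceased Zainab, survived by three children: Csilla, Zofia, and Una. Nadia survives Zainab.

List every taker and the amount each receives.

Csilla: $84,000; Zofia: $84,000; Una: $84,000; Nadia: $126,000

The entire $378,000 passes to the siblings and their issue.
Counting each half-blood sibling's line as half a unit, there are 3/2 units in $378,000, so one unit is $252,000. Whole-blood lines (Freya) take $252,000 each; half-blood lines (Nadia) take $126,000 each.
Freya's share ($252,000) is divided into 3 shares of $84,000: Csilla, Zofia, and Una each take $84,000.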